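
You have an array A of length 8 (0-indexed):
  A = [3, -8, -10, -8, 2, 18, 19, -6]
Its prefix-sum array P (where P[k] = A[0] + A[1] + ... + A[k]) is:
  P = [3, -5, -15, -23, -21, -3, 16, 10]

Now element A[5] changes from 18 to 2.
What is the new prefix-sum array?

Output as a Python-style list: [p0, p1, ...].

Answer: [3, -5, -15, -23, -21, -19, 0, -6]

Derivation:
Change: A[5] 18 -> 2, delta = -16
P[k] for k < 5: unchanged (A[5] not included)
P[k] for k >= 5: shift by delta = -16
  P[0] = 3 + 0 = 3
  P[1] = -5 + 0 = -5
  P[2] = -15 + 0 = -15
  P[3] = -23 + 0 = -23
  P[4] = -21 + 0 = -21
  P[5] = -3 + -16 = -19
  P[6] = 16 + -16 = 0
  P[7] = 10 + -16 = -6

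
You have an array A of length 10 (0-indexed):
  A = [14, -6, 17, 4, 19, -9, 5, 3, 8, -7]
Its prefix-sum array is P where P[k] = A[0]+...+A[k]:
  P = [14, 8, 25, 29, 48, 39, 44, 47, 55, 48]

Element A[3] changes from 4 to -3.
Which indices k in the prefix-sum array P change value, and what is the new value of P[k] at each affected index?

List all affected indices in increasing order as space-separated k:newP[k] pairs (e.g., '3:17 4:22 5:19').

Answer: 3:22 4:41 5:32 6:37 7:40 8:48 9:41

Derivation:
P[k] = A[0] + ... + A[k]
P[k] includes A[3] iff k >= 3
Affected indices: 3, 4, ..., 9; delta = -7
  P[3]: 29 + -7 = 22
  P[4]: 48 + -7 = 41
  P[5]: 39 + -7 = 32
  P[6]: 44 + -7 = 37
  P[7]: 47 + -7 = 40
  P[8]: 55 + -7 = 48
  P[9]: 48 + -7 = 41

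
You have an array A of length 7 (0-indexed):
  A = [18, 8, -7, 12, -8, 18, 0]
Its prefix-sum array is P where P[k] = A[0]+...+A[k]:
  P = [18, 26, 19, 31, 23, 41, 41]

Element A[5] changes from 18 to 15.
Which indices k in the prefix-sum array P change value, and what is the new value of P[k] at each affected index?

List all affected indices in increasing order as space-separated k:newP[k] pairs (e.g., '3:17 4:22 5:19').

Answer: 5:38 6:38

Derivation:
P[k] = A[0] + ... + A[k]
P[k] includes A[5] iff k >= 5
Affected indices: 5, 6, ..., 6; delta = -3
  P[5]: 41 + -3 = 38
  P[6]: 41 + -3 = 38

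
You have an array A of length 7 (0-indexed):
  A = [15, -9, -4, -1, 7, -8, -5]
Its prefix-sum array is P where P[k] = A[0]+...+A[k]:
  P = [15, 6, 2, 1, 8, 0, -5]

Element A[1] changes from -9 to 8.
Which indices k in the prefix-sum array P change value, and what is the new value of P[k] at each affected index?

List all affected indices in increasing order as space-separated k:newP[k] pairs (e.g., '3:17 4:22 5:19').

P[k] = A[0] + ... + A[k]
P[k] includes A[1] iff k >= 1
Affected indices: 1, 2, ..., 6; delta = 17
  P[1]: 6 + 17 = 23
  P[2]: 2 + 17 = 19
  P[3]: 1 + 17 = 18
  P[4]: 8 + 17 = 25
  P[5]: 0 + 17 = 17
  P[6]: -5 + 17 = 12

Answer: 1:23 2:19 3:18 4:25 5:17 6:12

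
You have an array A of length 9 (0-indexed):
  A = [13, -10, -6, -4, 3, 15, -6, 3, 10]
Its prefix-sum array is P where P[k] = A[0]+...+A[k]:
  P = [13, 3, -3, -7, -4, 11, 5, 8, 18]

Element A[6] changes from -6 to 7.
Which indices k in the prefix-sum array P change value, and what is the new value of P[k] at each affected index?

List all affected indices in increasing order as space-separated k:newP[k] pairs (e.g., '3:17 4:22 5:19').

Answer: 6:18 7:21 8:31

Derivation:
P[k] = A[0] + ... + A[k]
P[k] includes A[6] iff k >= 6
Affected indices: 6, 7, ..., 8; delta = 13
  P[6]: 5 + 13 = 18
  P[7]: 8 + 13 = 21
  P[8]: 18 + 13 = 31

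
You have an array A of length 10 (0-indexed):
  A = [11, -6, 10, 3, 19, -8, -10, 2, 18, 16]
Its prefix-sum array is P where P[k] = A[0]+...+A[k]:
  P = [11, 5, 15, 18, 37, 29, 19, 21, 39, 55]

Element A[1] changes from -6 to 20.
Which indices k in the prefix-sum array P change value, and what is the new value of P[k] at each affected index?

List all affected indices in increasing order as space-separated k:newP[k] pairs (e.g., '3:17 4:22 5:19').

P[k] = A[0] + ... + A[k]
P[k] includes A[1] iff k >= 1
Affected indices: 1, 2, ..., 9; delta = 26
  P[1]: 5 + 26 = 31
  P[2]: 15 + 26 = 41
  P[3]: 18 + 26 = 44
  P[4]: 37 + 26 = 63
  P[5]: 29 + 26 = 55
  P[6]: 19 + 26 = 45
  P[7]: 21 + 26 = 47
  P[8]: 39 + 26 = 65
  P[9]: 55 + 26 = 81

Answer: 1:31 2:41 3:44 4:63 5:55 6:45 7:47 8:65 9:81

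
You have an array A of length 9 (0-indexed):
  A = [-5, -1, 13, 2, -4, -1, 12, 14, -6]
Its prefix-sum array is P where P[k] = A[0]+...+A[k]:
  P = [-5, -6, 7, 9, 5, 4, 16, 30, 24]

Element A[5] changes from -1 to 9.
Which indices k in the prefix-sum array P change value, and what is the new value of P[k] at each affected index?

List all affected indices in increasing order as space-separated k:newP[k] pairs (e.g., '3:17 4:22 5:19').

P[k] = A[0] + ... + A[k]
P[k] includes A[5] iff k >= 5
Affected indices: 5, 6, ..., 8; delta = 10
  P[5]: 4 + 10 = 14
  P[6]: 16 + 10 = 26
  P[7]: 30 + 10 = 40
  P[8]: 24 + 10 = 34

Answer: 5:14 6:26 7:40 8:34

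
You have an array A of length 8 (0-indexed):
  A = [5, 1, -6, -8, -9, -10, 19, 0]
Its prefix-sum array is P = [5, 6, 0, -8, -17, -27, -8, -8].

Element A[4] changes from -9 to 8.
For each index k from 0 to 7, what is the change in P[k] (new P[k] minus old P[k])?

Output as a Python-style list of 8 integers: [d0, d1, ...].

Element change: A[4] -9 -> 8, delta = 17
For k < 4: P[k] unchanged, delta_P[k] = 0
For k >= 4: P[k] shifts by exactly 17
Delta array: [0, 0, 0, 0, 17, 17, 17, 17]

Answer: [0, 0, 0, 0, 17, 17, 17, 17]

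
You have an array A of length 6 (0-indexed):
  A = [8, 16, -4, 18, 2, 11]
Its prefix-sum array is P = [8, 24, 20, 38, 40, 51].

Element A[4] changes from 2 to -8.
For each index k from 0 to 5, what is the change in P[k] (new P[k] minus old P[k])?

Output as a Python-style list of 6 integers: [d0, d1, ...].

Answer: [0, 0, 0, 0, -10, -10]

Derivation:
Element change: A[4] 2 -> -8, delta = -10
For k < 4: P[k] unchanged, delta_P[k] = 0
For k >= 4: P[k] shifts by exactly -10
Delta array: [0, 0, 0, 0, -10, -10]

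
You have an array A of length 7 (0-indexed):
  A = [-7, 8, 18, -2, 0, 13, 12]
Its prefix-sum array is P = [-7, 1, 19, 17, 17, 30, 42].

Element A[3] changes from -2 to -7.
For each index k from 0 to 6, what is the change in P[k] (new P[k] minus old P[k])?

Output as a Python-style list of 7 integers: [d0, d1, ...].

Element change: A[3] -2 -> -7, delta = -5
For k < 3: P[k] unchanged, delta_P[k] = 0
For k >= 3: P[k] shifts by exactly -5
Delta array: [0, 0, 0, -5, -5, -5, -5]

Answer: [0, 0, 0, -5, -5, -5, -5]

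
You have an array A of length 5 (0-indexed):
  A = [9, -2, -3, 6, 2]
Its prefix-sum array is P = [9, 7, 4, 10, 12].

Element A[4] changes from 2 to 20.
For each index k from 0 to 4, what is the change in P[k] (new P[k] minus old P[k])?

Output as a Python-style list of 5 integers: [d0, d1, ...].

Answer: [0, 0, 0, 0, 18]

Derivation:
Element change: A[4] 2 -> 20, delta = 18
For k < 4: P[k] unchanged, delta_P[k] = 0
For k >= 4: P[k] shifts by exactly 18
Delta array: [0, 0, 0, 0, 18]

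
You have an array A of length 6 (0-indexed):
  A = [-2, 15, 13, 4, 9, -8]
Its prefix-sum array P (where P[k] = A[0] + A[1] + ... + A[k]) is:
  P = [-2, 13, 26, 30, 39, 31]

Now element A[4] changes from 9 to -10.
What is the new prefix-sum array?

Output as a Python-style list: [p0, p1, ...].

Change: A[4] 9 -> -10, delta = -19
P[k] for k < 4: unchanged (A[4] not included)
P[k] for k >= 4: shift by delta = -19
  P[0] = -2 + 0 = -2
  P[1] = 13 + 0 = 13
  P[2] = 26 + 0 = 26
  P[3] = 30 + 0 = 30
  P[4] = 39 + -19 = 20
  P[5] = 31 + -19 = 12

Answer: [-2, 13, 26, 30, 20, 12]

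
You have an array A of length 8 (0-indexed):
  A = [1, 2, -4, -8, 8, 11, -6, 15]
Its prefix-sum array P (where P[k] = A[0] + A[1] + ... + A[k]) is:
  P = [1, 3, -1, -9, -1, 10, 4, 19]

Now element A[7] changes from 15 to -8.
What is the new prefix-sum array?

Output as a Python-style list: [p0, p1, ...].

Change: A[7] 15 -> -8, delta = -23
P[k] for k < 7: unchanged (A[7] not included)
P[k] for k >= 7: shift by delta = -23
  P[0] = 1 + 0 = 1
  P[1] = 3 + 0 = 3
  P[2] = -1 + 0 = -1
  P[3] = -9 + 0 = -9
  P[4] = -1 + 0 = -1
  P[5] = 10 + 0 = 10
  P[6] = 4 + 0 = 4
  P[7] = 19 + -23 = -4

Answer: [1, 3, -1, -9, -1, 10, 4, -4]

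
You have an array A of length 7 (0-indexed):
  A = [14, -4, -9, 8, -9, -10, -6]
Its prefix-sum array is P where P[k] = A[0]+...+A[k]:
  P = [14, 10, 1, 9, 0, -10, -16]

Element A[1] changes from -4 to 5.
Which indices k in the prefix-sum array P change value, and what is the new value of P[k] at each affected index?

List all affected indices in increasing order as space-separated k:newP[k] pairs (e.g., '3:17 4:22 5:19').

P[k] = A[0] + ... + A[k]
P[k] includes A[1] iff k >= 1
Affected indices: 1, 2, ..., 6; delta = 9
  P[1]: 10 + 9 = 19
  P[2]: 1 + 9 = 10
  P[3]: 9 + 9 = 18
  P[4]: 0 + 9 = 9
  P[5]: -10 + 9 = -1
  P[6]: -16 + 9 = -7

Answer: 1:19 2:10 3:18 4:9 5:-1 6:-7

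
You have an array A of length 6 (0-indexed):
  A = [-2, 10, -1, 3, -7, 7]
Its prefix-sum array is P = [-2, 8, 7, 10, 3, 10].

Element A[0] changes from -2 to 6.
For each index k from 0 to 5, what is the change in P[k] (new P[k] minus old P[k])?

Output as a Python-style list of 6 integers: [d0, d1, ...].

Answer: [8, 8, 8, 8, 8, 8]

Derivation:
Element change: A[0] -2 -> 6, delta = 8
For k < 0: P[k] unchanged, delta_P[k] = 0
For k >= 0: P[k] shifts by exactly 8
Delta array: [8, 8, 8, 8, 8, 8]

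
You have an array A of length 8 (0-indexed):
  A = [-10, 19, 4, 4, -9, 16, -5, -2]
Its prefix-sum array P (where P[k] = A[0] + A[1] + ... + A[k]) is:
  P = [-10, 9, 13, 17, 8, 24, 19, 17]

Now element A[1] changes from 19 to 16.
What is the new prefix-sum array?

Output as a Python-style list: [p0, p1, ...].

Change: A[1] 19 -> 16, delta = -3
P[k] for k < 1: unchanged (A[1] not included)
P[k] for k >= 1: shift by delta = -3
  P[0] = -10 + 0 = -10
  P[1] = 9 + -3 = 6
  P[2] = 13 + -3 = 10
  P[3] = 17 + -3 = 14
  P[4] = 8 + -3 = 5
  P[5] = 24 + -3 = 21
  P[6] = 19 + -3 = 16
  P[7] = 17 + -3 = 14

Answer: [-10, 6, 10, 14, 5, 21, 16, 14]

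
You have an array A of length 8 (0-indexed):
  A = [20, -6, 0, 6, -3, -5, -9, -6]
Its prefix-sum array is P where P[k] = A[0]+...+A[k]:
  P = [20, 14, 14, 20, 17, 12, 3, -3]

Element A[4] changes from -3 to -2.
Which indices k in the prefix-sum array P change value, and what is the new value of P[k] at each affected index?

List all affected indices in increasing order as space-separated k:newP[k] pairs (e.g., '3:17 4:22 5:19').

Answer: 4:18 5:13 6:4 7:-2

Derivation:
P[k] = A[0] + ... + A[k]
P[k] includes A[4] iff k >= 4
Affected indices: 4, 5, ..., 7; delta = 1
  P[4]: 17 + 1 = 18
  P[5]: 12 + 1 = 13
  P[6]: 3 + 1 = 4
  P[7]: -3 + 1 = -2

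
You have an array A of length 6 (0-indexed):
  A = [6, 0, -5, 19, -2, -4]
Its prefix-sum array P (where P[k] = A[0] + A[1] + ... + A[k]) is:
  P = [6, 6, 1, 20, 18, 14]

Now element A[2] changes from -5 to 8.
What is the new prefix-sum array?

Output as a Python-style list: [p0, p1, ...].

Answer: [6, 6, 14, 33, 31, 27]

Derivation:
Change: A[2] -5 -> 8, delta = 13
P[k] for k < 2: unchanged (A[2] not included)
P[k] for k >= 2: shift by delta = 13
  P[0] = 6 + 0 = 6
  P[1] = 6 + 0 = 6
  P[2] = 1 + 13 = 14
  P[3] = 20 + 13 = 33
  P[4] = 18 + 13 = 31
  P[5] = 14 + 13 = 27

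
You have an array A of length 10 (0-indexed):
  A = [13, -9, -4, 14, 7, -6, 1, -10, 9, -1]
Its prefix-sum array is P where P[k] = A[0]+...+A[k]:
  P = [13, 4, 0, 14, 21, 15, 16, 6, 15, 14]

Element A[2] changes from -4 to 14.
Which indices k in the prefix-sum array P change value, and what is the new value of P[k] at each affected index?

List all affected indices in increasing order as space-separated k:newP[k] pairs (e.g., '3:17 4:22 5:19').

P[k] = A[0] + ... + A[k]
P[k] includes A[2] iff k >= 2
Affected indices: 2, 3, ..., 9; delta = 18
  P[2]: 0 + 18 = 18
  P[3]: 14 + 18 = 32
  P[4]: 21 + 18 = 39
  P[5]: 15 + 18 = 33
  P[6]: 16 + 18 = 34
  P[7]: 6 + 18 = 24
  P[8]: 15 + 18 = 33
  P[9]: 14 + 18 = 32

Answer: 2:18 3:32 4:39 5:33 6:34 7:24 8:33 9:32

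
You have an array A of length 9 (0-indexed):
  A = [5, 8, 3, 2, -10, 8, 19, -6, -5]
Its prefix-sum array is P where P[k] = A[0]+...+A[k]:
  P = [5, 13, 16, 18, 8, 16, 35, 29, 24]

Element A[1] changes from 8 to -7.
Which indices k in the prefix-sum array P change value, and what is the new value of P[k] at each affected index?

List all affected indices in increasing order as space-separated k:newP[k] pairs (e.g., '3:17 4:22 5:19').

P[k] = A[0] + ... + A[k]
P[k] includes A[1] iff k >= 1
Affected indices: 1, 2, ..., 8; delta = -15
  P[1]: 13 + -15 = -2
  P[2]: 16 + -15 = 1
  P[3]: 18 + -15 = 3
  P[4]: 8 + -15 = -7
  P[5]: 16 + -15 = 1
  P[6]: 35 + -15 = 20
  P[7]: 29 + -15 = 14
  P[8]: 24 + -15 = 9

Answer: 1:-2 2:1 3:3 4:-7 5:1 6:20 7:14 8:9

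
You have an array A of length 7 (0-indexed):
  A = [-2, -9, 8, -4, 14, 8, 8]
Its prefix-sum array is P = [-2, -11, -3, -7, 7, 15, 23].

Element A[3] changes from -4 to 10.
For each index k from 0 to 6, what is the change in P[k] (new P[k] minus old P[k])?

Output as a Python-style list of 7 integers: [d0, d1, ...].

Answer: [0, 0, 0, 14, 14, 14, 14]

Derivation:
Element change: A[3] -4 -> 10, delta = 14
For k < 3: P[k] unchanged, delta_P[k] = 0
For k >= 3: P[k] shifts by exactly 14
Delta array: [0, 0, 0, 14, 14, 14, 14]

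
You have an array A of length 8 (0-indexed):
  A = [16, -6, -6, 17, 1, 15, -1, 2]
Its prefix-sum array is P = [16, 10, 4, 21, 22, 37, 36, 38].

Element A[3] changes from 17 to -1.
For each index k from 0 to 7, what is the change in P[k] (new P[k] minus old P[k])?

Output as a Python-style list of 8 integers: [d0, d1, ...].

Answer: [0, 0, 0, -18, -18, -18, -18, -18]

Derivation:
Element change: A[3] 17 -> -1, delta = -18
For k < 3: P[k] unchanged, delta_P[k] = 0
For k >= 3: P[k] shifts by exactly -18
Delta array: [0, 0, 0, -18, -18, -18, -18, -18]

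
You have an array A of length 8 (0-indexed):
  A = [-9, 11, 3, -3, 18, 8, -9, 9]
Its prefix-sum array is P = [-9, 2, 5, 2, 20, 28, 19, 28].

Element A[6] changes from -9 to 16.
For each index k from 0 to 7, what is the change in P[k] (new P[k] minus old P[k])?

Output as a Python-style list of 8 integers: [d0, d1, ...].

Element change: A[6] -9 -> 16, delta = 25
For k < 6: P[k] unchanged, delta_P[k] = 0
For k >= 6: P[k] shifts by exactly 25
Delta array: [0, 0, 0, 0, 0, 0, 25, 25]

Answer: [0, 0, 0, 0, 0, 0, 25, 25]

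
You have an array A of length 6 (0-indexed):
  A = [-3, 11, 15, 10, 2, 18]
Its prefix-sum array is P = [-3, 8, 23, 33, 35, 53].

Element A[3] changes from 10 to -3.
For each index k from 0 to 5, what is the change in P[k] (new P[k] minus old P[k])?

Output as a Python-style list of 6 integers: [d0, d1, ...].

Element change: A[3] 10 -> -3, delta = -13
For k < 3: P[k] unchanged, delta_P[k] = 0
For k >= 3: P[k] shifts by exactly -13
Delta array: [0, 0, 0, -13, -13, -13]

Answer: [0, 0, 0, -13, -13, -13]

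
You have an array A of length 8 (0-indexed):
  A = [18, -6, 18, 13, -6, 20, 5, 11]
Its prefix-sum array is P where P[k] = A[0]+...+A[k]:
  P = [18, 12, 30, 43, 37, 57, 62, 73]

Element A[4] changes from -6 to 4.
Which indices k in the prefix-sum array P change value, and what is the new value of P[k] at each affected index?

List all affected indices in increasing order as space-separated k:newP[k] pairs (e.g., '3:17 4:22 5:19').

Answer: 4:47 5:67 6:72 7:83

Derivation:
P[k] = A[0] + ... + A[k]
P[k] includes A[4] iff k >= 4
Affected indices: 4, 5, ..., 7; delta = 10
  P[4]: 37 + 10 = 47
  P[5]: 57 + 10 = 67
  P[6]: 62 + 10 = 72
  P[7]: 73 + 10 = 83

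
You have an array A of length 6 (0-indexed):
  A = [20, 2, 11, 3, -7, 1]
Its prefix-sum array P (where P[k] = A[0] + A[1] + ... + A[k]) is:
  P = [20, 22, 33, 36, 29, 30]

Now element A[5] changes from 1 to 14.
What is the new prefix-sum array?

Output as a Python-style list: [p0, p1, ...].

Change: A[5] 1 -> 14, delta = 13
P[k] for k < 5: unchanged (A[5] not included)
P[k] for k >= 5: shift by delta = 13
  P[0] = 20 + 0 = 20
  P[1] = 22 + 0 = 22
  P[2] = 33 + 0 = 33
  P[3] = 36 + 0 = 36
  P[4] = 29 + 0 = 29
  P[5] = 30 + 13 = 43

Answer: [20, 22, 33, 36, 29, 43]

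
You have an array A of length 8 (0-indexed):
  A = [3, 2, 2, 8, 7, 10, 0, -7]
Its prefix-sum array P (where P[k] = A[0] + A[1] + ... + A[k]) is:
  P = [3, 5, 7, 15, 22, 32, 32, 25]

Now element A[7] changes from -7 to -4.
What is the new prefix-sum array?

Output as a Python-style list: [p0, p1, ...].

Answer: [3, 5, 7, 15, 22, 32, 32, 28]

Derivation:
Change: A[7] -7 -> -4, delta = 3
P[k] for k < 7: unchanged (A[7] not included)
P[k] for k >= 7: shift by delta = 3
  P[0] = 3 + 0 = 3
  P[1] = 5 + 0 = 5
  P[2] = 7 + 0 = 7
  P[3] = 15 + 0 = 15
  P[4] = 22 + 0 = 22
  P[5] = 32 + 0 = 32
  P[6] = 32 + 0 = 32
  P[7] = 25 + 3 = 28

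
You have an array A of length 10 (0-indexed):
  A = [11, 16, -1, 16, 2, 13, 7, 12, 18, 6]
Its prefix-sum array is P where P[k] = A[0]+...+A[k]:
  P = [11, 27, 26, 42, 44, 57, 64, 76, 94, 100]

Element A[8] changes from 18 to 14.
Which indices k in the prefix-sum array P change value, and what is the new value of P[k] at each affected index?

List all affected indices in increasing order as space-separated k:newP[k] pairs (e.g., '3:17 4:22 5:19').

Answer: 8:90 9:96

Derivation:
P[k] = A[0] + ... + A[k]
P[k] includes A[8] iff k >= 8
Affected indices: 8, 9, ..., 9; delta = -4
  P[8]: 94 + -4 = 90
  P[9]: 100 + -4 = 96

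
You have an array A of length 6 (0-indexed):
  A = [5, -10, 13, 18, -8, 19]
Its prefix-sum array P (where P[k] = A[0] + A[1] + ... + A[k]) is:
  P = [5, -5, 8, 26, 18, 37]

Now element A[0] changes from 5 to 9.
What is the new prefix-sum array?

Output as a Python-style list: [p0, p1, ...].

Answer: [9, -1, 12, 30, 22, 41]

Derivation:
Change: A[0] 5 -> 9, delta = 4
P[k] for k < 0: unchanged (A[0] not included)
P[k] for k >= 0: shift by delta = 4
  P[0] = 5 + 4 = 9
  P[1] = -5 + 4 = -1
  P[2] = 8 + 4 = 12
  P[3] = 26 + 4 = 30
  P[4] = 18 + 4 = 22
  P[5] = 37 + 4 = 41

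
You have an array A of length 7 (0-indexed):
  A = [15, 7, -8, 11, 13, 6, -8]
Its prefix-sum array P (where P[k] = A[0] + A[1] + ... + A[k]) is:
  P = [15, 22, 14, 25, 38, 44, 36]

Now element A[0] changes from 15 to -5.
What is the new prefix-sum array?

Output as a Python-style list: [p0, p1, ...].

Change: A[0] 15 -> -5, delta = -20
P[k] for k < 0: unchanged (A[0] not included)
P[k] for k >= 0: shift by delta = -20
  P[0] = 15 + -20 = -5
  P[1] = 22 + -20 = 2
  P[2] = 14 + -20 = -6
  P[3] = 25 + -20 = 5
  P[4] = 38 + -20 = 18
  P[5] = 44 + -20 = 24
  P[6] = 36 + -20 = 16

Answer: [-5, 2, -6, 5, 18, 24, 16]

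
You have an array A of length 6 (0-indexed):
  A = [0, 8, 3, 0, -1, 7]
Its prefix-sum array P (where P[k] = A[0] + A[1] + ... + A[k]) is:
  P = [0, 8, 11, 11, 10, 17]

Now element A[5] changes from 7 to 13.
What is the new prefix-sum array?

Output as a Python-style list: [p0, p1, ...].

Answer: [0, 8, 11, 11, 10, 23]

Derivation:
Change: A[5] 7 -> 13, delta = 6
P[k] for k < 5: unchanged (A[5] not included)
P[k] for k >= 5: shift by delta = 6
  P[0] = 0 + 0 = 0
  P[1] = 8 + 0 = 8
  P[2] = 11 + 0 = 11
  P[3] = 11 + 0 = 11
  P[4] = 10 + 0 = 10
  P[5] = 17 + 6 = 23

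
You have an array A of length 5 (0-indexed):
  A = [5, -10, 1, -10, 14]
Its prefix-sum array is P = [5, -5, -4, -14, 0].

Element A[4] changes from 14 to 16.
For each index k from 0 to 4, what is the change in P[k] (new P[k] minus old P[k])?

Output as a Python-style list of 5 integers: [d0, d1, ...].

Element change: A[4] 14 -> 16, delta = 2
For k < 4: P[k] unchanged, delta_P[k] = 0
For k >= 4: P[k] shifts by exactly 2
Delta array: [0, 0, 0, 0, 2]

Answer: [0, 0, 0, 0, 2]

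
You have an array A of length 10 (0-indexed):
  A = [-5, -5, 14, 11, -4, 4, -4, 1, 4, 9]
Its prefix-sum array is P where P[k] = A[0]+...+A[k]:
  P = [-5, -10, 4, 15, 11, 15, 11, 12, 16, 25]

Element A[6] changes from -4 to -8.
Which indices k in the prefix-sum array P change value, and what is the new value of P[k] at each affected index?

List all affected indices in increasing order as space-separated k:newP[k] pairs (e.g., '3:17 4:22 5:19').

P[k] = A[0] + ... + A[k]
P[k] includes A[6] iff k >= 6
Affected indices: 6, 7, ..., 9; delta = -4
  P[6]: 11 + -4 = 7
  P[7]: 12 + -4 = 8
  P[8]: 16 + -4 = 12
  P[9]: 25 + -4 = 21

Answer: 6:7 7:8 8:12 9:21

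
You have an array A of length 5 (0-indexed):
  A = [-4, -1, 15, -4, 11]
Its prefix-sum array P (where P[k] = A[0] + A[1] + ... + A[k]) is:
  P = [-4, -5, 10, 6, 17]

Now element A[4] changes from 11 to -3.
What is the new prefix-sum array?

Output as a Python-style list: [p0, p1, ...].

Change: A[4] 11 -> -3, delta = -14
P[k] for k < 4: unchanged (A[4] not included)
P[k] for k >= 4: shift by delta = -14
  P[0] = -4 + 0 = -4
  P[1] = -5 + 0 = -5
  P[2] = 10 + 0 = 10
  P[3] = 6 + 0 = 6
  P[4] = 17 + -14 = 3

Answer: [-4, -5, 10, 6, 3]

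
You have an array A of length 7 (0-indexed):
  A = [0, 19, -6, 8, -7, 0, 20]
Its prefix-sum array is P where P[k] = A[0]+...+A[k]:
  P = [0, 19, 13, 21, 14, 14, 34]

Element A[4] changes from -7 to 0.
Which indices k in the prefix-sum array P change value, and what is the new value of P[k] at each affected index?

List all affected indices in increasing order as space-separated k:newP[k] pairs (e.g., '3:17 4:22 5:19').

P[k] = A[0] + ... + A[k]
P[k] includes A[4] iff k >= 4
Affected indices: 4, 5, ..., 6; delta = 7
  P[4]: 14 + 7 = 21
  P[5]: 14 + 7 = 21
  P[6]: 34 + 7 = 41

Answer: 4:21 5:21 6:41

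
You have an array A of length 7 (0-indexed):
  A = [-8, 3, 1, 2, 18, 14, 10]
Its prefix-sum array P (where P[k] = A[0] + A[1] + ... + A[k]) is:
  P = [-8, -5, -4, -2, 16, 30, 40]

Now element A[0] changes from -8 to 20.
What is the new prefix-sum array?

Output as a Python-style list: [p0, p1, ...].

Change: A[0] -8 -> 20, delta = 28
P[k] for k < 0: unchanged (A[0] not included)
P[k] for k >= 0: shift by delta = 28
  P[0] = -8 + 28 = 20
  P[1] = -5 + 28 = 23
  P[2] = -4 + 28 = 24
  P[3] = -2 + 28 = 26
  P[4] = 16 + 28 = 44
  P[5] = 30 + 28 = 58
  P[6] = 40 + 28 = 68

Answer: [20, 23, 24, 26, 44, 58, 68]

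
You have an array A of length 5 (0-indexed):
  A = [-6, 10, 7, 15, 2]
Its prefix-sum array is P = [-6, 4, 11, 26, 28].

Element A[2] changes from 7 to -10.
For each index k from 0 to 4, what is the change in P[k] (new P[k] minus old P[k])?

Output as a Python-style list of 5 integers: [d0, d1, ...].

Answer: [0, 0, -17, -17, -17]

Derivation:
Element change: A[2] 7 -> -10, delta = -17
For k < 2: P[k] unchanged, delta_P[k] = 0
For k >= 2: P[k] shifts by exactly -17
Delta array: [0, 0, -17, -17, -17]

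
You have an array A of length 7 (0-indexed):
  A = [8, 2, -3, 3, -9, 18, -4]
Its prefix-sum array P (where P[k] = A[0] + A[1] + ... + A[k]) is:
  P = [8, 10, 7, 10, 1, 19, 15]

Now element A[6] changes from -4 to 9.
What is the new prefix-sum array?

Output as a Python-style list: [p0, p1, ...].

Answer: [8, 10, 7, 10, 1, 19, 28]

Derivation:
Change: A[6] -4 -> 9, delta = 13
P[k] for k < 6: unchanged (A[6] not included)
P[k] for k >= 6: shift by delta = 13
  P[0] = 8 + 0 = 8
  P[1] = 10 + 0 = 10
  P[2] = 7 + 0 = 7
  P[3] = 10 + 0 = 10
  P[4] = 1 + 0 = 1
  P[5] = 19 + 0 = 19
  P[6] = 15 + 13 = 28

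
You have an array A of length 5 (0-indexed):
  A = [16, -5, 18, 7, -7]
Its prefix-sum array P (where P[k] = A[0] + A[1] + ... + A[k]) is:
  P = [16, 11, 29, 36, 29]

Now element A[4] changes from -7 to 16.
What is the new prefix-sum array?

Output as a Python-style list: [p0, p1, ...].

Answer: [16, 11, 29, 36, 52]

Derivation:
Change: A[4] -7 -> 16, delta = 23
P[k] for k < 4: unchanged (A[4] not included)
P[k] for k >= 4: shift by delta = 23
  P[0] = 16 + 0 = 16
  P[1] = 11 + 0 = 11
  P[2] = 29 + 0 = 29
  P[3] = 36 + 0 = 36
  P[4] = 29 + 23 = 52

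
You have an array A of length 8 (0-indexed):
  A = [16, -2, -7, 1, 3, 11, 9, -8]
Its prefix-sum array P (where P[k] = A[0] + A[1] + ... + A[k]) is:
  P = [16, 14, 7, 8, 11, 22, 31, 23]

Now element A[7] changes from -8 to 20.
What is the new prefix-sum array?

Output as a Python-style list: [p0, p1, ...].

Answer: [16, 14, 7, 8, 11, 22, 31, 51]

Derivation:
Change: A[7] -8 -> 20, delta = 28
P[k] for k < 7: unchanged (A[7] not included)
P[k] for k >= 7: shift by delta = 28
  P[0] = 16 + 0 = 16
  P[1] = 14 + 0 = 14
  P[2] = 7 + 0 = 7
  P[3] = 8 + 0 = 8
  P[4] = 11 + 0 = 11
  P[5] = 22 + 0 = 22
  P[6] = 31 + 0 = 31
  P[7] = 23 + 28 = 51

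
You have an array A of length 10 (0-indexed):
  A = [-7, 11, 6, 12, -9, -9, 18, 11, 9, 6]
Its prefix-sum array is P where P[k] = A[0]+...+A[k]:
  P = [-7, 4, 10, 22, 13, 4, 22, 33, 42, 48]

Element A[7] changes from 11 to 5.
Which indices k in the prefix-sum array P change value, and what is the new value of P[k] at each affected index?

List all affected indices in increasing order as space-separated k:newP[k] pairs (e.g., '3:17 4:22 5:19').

Answer: 7:27 8:36 9:42

Derivation:
P[k] = A[0] + ... + A[k]
P[k] includes A[7] iff k >= 7
Affected indices: 7, 8, ..., 9; delta = -6
  P[7]: 33 + -6 = 27
  P[8]: 42 + -6 = 36
  P[9]: 48 + -6 = 42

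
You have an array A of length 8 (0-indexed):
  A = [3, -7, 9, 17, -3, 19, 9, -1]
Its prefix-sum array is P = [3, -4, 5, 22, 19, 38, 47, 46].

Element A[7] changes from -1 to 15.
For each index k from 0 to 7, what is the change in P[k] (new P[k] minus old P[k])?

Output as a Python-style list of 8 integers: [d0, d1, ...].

Answer: [0, 0, 0, 0, 0, 0, 0, 16]

Derivation:
Element change: A[7] -1 -> 15, delta = 16
For k < 7: P[k] unchanged, delta_P[k] = 0
For k >= 7: P[k] shifts by exactly 16
Delta array: [0, 0, 0, 0, 0, 0, 0, 16]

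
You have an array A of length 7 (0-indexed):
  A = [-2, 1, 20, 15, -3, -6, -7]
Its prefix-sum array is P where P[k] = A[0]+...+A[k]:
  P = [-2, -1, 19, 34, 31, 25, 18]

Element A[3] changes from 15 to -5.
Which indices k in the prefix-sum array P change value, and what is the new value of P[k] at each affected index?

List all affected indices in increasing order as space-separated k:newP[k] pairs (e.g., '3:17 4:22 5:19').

P[k] = A[0] + ... + A[k]
P[k] includes A[3] iff k >= 3
Affected indices: 3, 4, ..., 6; delta = -20
  P[3]: 34 + -20 = 14
  P[4]: 31 + -20 = 11
  P[5]: 25 + -20 = 5
  P[6]: 18 + -20 = -2

Answer: 3:14 4:11 5:5 6:-2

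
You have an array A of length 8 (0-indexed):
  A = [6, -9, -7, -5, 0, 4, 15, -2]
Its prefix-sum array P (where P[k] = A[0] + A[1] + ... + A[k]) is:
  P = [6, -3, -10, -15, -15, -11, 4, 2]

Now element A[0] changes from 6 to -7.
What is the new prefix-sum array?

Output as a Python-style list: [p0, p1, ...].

Change: A[0] 6 -> -7, delta = -13
P[k] for k < 0: unchanged (A[0] not included)
P[k] for k >= 0: shift by delta = -13
  P[0] = 6 + -13 = -7
  P[1] = -3 + -13 = -16
  P[2] = -10 + -13 = -23
  P[3] = -15 + -13 = -28
  P[4] = -15 + -13 = -28
  P[5] = -11 + -13 = -24
  P[6] = 4 + -13 = -9
  P[7] = 2 + -13 = -11

Answer: [-7, -16, -23, -28, -28, -24, -9, -11]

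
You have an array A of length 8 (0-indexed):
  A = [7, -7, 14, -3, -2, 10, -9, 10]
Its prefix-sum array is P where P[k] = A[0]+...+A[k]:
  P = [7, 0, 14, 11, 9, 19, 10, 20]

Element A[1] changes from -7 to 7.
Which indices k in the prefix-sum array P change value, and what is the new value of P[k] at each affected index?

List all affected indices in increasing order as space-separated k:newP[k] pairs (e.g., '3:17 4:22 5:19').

P[k] = A[0] + ... + A[k]
P[k] includes A[1] iff k >= 1
Affected indices: 1, 2, ..., 7; delta = 14
  P[1]: 0 + 14 = 14
  P[2]: 14 + 14 = 28
  P[3]: 11 + 14 = 25
  P[4]: 9 + 14 = 23
  P[5]: 19 + 14 = 33
  P[6]: 10 + 14 = 24
  P[7]: 20 + 14 = 34

Answer: 1:14 2:28 3:25 4:23 5:33 6:24 7:34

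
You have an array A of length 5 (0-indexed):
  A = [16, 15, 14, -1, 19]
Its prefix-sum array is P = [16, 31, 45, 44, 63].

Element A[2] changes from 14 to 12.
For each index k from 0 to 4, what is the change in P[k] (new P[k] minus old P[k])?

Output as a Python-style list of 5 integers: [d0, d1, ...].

Answer: [0, 0, -2, -2, -2]

Derivation:
Element change: A[2] 14 -> 12, delta = -2
For k < 2: P[k] unchanged, delta_P[k] = 0
For k >= 2: P[k] shifts by exactly -2
Delta array: [0, 0, -2, -2, -2]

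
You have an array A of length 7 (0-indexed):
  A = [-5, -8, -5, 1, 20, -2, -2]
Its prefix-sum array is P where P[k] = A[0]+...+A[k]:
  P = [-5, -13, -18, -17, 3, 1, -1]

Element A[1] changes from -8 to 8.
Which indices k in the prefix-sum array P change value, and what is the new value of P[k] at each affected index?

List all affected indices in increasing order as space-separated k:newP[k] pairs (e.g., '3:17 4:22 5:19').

Answer: 1:3 2:-2 3:-1 4:19 5:17 6:15

Derivation:
P[k] = A[0] + ... + A[k]
P[k] includes A[1] iff k >= 1
Affected indices: 1, 2, ..., 6; delta = 16
  P[1]: -13 + 16 = 3
  P[2]: -18 + 16 = -2
  P[3]: -17 + 16 = -1
  P[4]: 3 + 16 = 19
  P[5]: 1 + 16 = 17
  P[6]: -1 + 16 = 15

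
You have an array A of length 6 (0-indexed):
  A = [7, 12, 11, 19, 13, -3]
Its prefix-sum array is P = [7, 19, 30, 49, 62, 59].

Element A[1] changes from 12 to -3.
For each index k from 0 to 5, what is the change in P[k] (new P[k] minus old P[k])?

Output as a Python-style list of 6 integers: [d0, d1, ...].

Element change: A[1] 12 -> -3, delta = -15
For k < 1: P[k] unchanged, delta_P[k] = 0
For k >= 1: P[k] shifts by exactly -15
Delta array: [0, -15, -15, -15, -15, -15]

Answer: [0, -15, -15, -15, -15, -15]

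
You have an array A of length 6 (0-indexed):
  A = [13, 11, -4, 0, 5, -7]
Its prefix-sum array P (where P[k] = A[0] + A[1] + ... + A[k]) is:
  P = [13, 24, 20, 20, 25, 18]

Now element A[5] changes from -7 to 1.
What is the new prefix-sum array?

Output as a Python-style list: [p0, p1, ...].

Answer: [13, 24, 20, 20, 25, 26]

Derivation:
Change: A[5] -7 -> 1, delta = 8
P[k] for k < 5: unchanged (A[5] not included)
P[k] for k >= 5: shift by delta = 8
  P[0] = 13 + 0 = 13
  P[1] = 24 + 0 = 24
  P[2] = 20 + 0 = 20
  P[3] = 20 + 0 = 20
  P[4] = 25 + 0 = 25
  P[5] = 18 + 8 = 26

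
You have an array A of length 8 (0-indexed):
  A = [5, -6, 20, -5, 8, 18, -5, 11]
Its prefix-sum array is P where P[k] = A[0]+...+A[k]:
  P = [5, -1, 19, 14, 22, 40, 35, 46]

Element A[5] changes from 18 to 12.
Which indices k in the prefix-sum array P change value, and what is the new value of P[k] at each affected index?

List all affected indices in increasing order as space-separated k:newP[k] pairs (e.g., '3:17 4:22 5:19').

Answer: 5:34 6:29 7:40

Derivation:
P[k] = A[0] + ... + A[k]
P[k] includes A[5] iff k >= 5
Affected indices: 5, 6, ..., 7; delta = -6
  P[5]: 40 + -6 = 34
  P[6]: 35 + -6 = 29
  P[7]: 46 + -6 = 40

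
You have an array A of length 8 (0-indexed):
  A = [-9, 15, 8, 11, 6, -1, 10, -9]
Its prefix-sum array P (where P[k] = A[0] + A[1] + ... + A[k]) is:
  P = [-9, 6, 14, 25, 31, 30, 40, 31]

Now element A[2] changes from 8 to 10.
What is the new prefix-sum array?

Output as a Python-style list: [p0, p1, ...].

Answer: [-9, 6, 16, 27, 33, 32, 42, 33]

Derivation:
Change: A[2] 8 -> 10, delta = 2
P[k] for k < 2: unchanged (A[2] not included)
P[k] for k >= 2: shift by delta = 2
  P[0] = -9 + 0 = -9
  P[1] = 6 + 0 = 6
  P[2] = 14 + 2 = 16
  P[3] = 25 + 2 = 27
  P[4] = 31 + 2 = 33
  P[5] = 30 + 2 = 32
  P[6] = 40 + 2 = 42
  P[7] = 31 + 2 = 33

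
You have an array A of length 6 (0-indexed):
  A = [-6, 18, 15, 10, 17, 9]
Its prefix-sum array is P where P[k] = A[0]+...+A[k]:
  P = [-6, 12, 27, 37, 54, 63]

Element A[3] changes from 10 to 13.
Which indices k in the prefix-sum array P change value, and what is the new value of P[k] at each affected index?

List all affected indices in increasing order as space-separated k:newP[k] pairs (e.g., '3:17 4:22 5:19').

Answer: 3:40 4:57 5:66

Derivation:
P[k] = A[0] + ... + A[k]
P[k] includes A[3] iff k >= 3
Affected indices: 3, 4, ..., 5; delta = 3
  P[3]: 37 + 3 = 40
  P[4]: 54 + 3 = 57
  P[5]: 63 + 3 = 66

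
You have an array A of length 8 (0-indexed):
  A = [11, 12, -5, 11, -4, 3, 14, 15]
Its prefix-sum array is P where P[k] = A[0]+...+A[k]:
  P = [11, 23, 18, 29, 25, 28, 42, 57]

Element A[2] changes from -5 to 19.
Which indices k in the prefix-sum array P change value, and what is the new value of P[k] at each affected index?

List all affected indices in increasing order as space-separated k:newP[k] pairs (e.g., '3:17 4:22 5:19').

P[k] = A[0] + ... + A[k]
P[k] includes A[2] iff k >= 2
Affected indices: 2, 3, ..., 7; delta = 24
  P[2]: 18 + 24 = 42
  P[3]: 29 + 24 = 53
  P[4]: 25 + 24 = 49
  P[5]: 28 + 24 = 52
  P[6]: 42 + 24 = 66
  P[7]: 57 + 24 = 81

Answer: 2:42 3:53 4:49 5:52 6:66 7:81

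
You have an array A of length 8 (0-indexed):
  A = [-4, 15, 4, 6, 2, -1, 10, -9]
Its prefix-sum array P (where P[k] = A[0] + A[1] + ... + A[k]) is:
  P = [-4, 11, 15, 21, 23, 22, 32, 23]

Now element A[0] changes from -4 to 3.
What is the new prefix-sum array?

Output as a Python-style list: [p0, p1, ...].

Change: A[0] -4 -> 3, delta = 7
P[k] for k < 0: unchanged (A[0] not included)
P[k] for k >= 0: shift by delta = 7
  P[0] = -4 + 7 = 3
  P[1] = 11 + 7 = 18
  P[2] = 15 + 7 = 22
  P[3] = 21 + 7 = 28
  P[4] = 23 + 7 = 30
  P[5] = 22 + 7 = 29
  P[6] = 32 + 7 = 39
  P[7] = 23 + 7 = 30

Answer: [3, 18, 22, 28, 30, 29, 39, 30]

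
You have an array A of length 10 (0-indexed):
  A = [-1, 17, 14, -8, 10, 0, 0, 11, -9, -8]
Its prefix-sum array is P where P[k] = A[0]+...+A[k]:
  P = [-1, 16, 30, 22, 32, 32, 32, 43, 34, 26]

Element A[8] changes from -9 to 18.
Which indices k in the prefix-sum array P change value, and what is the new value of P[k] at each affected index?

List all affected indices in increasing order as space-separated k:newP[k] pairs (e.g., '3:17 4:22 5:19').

P[k] = A[0] + ... + A[k]
P[k] includes A[8] iff k >= 8
Affected indices: 8, 9, ..., 9; delta = 27
  P[8]: 34 + 27 = 61
  P[9]: 26 + 27 = 53

Answer: 8:61 9:53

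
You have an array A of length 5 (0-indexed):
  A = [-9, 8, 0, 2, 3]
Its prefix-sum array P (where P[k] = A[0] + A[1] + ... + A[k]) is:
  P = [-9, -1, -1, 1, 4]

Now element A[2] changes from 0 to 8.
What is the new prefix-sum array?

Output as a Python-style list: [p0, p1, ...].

Change: A[2] 0 -> 8, delta = 8
P[k] for k < 2: unchanged (A[2] not included)
P[k] for k >= 2: shift by delta = 8
  P[0] = -9 + 0 = -9
  P[1] = -1 + 0 = -1
  P[2] = -1 + 8 = 7
  P[3] = 1 + 8 = 9
  P[4] = 4 + 8 = 12

Answer: [-9, -1, 7, 9, 12]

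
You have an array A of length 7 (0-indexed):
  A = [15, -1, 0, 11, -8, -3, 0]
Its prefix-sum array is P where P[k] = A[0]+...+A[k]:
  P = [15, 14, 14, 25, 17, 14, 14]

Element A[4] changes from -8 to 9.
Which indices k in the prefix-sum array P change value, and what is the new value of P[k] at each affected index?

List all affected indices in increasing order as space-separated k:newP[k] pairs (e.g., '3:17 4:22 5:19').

P[k] = A[0] + ... + A[k]
P[k] includes A[4] iff k >= 4
Affected indices: 4, 5, ..., 6; delta = 17
  P[4]: 17 + 17 = 34
  P[5]: 14 + 17 = 31
  P[6]: 14 + 17 = 31

Answer: 4:34 5:31 6:31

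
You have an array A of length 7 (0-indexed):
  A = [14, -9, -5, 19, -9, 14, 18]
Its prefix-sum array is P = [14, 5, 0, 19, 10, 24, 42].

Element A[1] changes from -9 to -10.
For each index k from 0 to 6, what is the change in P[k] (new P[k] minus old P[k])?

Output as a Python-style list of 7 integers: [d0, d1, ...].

Answer: [0, -1, -1, -1, -1, -1, -1]

Derivation:
Element change: A[1] -9 -> -10, delta = -1
For k < 1: P[k] unchanged, delta_P[k] = 0
For k >= 1: P[k] shifts by exactly -1
Delta array: [0, -1, -1, -1, -1, -1, -1]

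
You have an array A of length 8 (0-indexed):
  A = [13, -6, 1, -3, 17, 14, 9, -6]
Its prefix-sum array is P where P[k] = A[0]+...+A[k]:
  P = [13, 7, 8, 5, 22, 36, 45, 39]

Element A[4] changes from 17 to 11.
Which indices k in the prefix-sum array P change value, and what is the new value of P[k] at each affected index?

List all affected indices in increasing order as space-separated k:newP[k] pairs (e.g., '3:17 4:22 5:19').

Answer: 4:16 5:30 6:39 7:33

Derivation:
P[k] = A[0] + ... + A[k]
P[k] includes A[4] iff k >= 4
Affected indices: 4, 5, ..., 7; delta = -6
  P[4]: 22 + -6 = 16
  P[5]: 36 + -6 = 30
  P[6]: 45 + -6 = 39
  P[7]: 39 + -6 = 33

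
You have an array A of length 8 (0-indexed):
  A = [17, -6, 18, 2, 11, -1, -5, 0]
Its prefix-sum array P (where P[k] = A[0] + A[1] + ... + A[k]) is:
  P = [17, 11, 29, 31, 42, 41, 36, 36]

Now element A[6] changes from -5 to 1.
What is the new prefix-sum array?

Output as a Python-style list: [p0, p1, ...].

Answer: [17, 11, 29, 31, 42, 41, 42, 42]

Derivation:
Change: A[6] -5 -> 1, delta = 6
P[k] for k < 6: unchanged (A[6] not included)
P[k] for k >= 6: shift by delta = 6
  P[0] = 17 + 0 = 17
  P[1] = 11 + 0 = 11
  P[2] = 29 + 0 = 29
  P[3] = 31 + 0 = 31
  P[4] = 42 + 0 = 42
  P[5] = 41 + 0 = 41
  P[6] = 36 + 6 = 42
  P[7] = 36 + 6 = 42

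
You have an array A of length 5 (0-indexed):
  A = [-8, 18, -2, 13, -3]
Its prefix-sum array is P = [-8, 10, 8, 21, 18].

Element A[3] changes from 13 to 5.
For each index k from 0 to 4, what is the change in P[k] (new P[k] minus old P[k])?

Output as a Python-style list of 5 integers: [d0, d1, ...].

Element change: A[3] 13 -> 5, delta = -8
For k < 3: P[k] unchanged, delta_P[k] = 0
For k >= 3: P[k] shifts by exactly -8
Delta array: [0, 0, 0, -8, -8]

Answer: [0, 0, 0, -8, -8]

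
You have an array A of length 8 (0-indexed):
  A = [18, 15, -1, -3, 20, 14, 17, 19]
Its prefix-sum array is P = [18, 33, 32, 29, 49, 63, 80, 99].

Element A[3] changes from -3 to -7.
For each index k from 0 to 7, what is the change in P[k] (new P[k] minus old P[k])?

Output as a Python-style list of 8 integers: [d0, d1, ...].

Element change: A[3] -3 -> -7, delta = -4
For k < 3: P[k] unchanged, delta_P[k] = 0
For k >= 3: P[k] shifts by exactly -4
Delta array: [0, 0, 0, -4, -4, -4, -4, -4]

Answer: [0, 0, 0, -4, -4, -4, -4, -4]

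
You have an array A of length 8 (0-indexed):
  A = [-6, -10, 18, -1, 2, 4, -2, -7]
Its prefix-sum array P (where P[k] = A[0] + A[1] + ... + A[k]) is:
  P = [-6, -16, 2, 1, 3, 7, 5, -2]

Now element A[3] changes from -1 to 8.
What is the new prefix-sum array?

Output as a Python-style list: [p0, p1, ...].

Change: A[3] -1 -> 8, delta = 9
P[k] for k < 3: unchanged (A[3] not included)
P[k] for k >= 3: shift by delta = 9
  P[0] = -6 + 0 = -6
  P[1] = -16 + 0 = -16
  P[2] = 2 + 0 = 2
  P[3] = 1 + 9 = 10
  P[4] = 3 + 9 = 12
  P[5] = 7 + 9 = 16
  P[6] = 5 + 9 = 14
  P[7] = -2 + 9 = 7

Answer: [-6, -16, 2, 10, 12, 16, 14, 7]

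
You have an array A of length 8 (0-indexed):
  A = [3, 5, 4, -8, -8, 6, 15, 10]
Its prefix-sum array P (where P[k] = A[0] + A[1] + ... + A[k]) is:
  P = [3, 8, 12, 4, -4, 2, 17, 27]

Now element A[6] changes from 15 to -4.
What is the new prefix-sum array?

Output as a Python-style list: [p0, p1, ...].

Change: A[6] 15 -> -4, delta = -19
P[k] for k < 6: unchanged (A[6] not included)
P[k] for k >= 6: shift by delta = -19
  P[0] = 3 + 0 = 3
  P[1] = 8 + 0 = 8
  P[2] = 12 + 0 = 12
  P[3] = 4 + 0 = 4
  P[4] = -4 + 0 = -4
  P[5] = 2 + 0 = 2
  P[6] = 17 + -19 = -2
  P[7] = 27 + -19 = 8

Answer: [3, 8, 12, 4, -4, 2, -2, 8]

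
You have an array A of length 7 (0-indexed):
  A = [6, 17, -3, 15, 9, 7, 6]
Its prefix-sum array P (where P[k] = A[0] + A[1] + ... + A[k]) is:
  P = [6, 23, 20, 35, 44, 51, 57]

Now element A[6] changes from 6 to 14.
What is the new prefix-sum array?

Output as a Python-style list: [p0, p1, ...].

Change: A[6] 6 -> 14, delta = 8
P[k] for k < 6: unchanged (A[6] not included)
P[k] for k >= 6: shift by delta = 8
  P[0] = 6 + 0 = 6
  P[1] = 23 + 0 = 23
  P[2] = 20 + 0 = 20
  P[3] = 35 + 0 = 35
  P[4] = 44 + 0 = 44
  P[5] = 51 + 0 = 51
  P[6] = 57 + 8 = 65

Answer: [6, 23, 20, 35, 44, 51, 65]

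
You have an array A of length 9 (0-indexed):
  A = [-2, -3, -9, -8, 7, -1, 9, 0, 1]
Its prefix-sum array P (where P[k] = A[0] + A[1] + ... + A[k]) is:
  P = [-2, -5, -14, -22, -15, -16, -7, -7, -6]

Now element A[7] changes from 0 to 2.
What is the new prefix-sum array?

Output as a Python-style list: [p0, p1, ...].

Change: A[7] 0 -> 2, delta = 2
P[k] for k < 7: unchanged (A[7] not included)
P[k] for k >= 7: shift by delta = 2
  P[0] = -2 + 0 = -2
  P[1] = -5 + 0 = -5
  P[2] = -14 + 0 = -14
  P[3] = -22 + 0 = -22
  P[4] = -15 + 0 = -15
  P[5] = -16 + 0 = -16
  P[6] = -7 + 0 = -7
  P[7] = -7 + 2 = -5
  P[8] = -6 + 2 = -4

Answer: [-2, -5, -14, -22, -15, -16, -7, -5, -4]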